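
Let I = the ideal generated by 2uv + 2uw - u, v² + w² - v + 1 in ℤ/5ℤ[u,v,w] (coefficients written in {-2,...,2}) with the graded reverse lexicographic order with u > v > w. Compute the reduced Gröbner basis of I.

G = {uw² + u, uv + uw + 2u, v² + w² - v + 1}

f_1 = 2uv + 2uw - u, LT = uv.
f_2 = v² + w² - v + 1, LT = v².

S(f_1,f_2): lcm = uv². S = uvw - uw² - 2uv - u.
  leading term uvw: subtract (-2w)·f_1 from uvw - uw² - 2uv - u → -2uw² - 2uv - 2uw - u
  leading term uw²: no divisor's leading term divides it; move -2uw² to the remainder.
  leading term uv: subtract (-1)·f_1 from -2uv - 2uw - u → -2u
  leading term u: no divisor's leading term divides it; move -2u to the remainder.
  remainder -2uw² - 2u ≠ 0; add g_3 = -2uw² - 2u to the basis.

The other S-polynomials (S(f_1,g_3), S(f_2,g_3)) all reduce to 0 modulo the current basis, so we have a Gröbner basis.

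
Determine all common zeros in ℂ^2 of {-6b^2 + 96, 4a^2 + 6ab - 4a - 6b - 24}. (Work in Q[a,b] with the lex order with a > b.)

Compute a lex Gröbner basis by Buchberger's algorithm.
f_1 = -6b^2 + 96, LT = b^2.
f_2 = 4a^2 + 6ab - 4a - 6b - 24, LT = a^2.

S(f_1,f_2): leading monomials are coprime, so the S-polynomial reduces to 0 (Buchberger's first criterion).
Every S-polynomial of the final basis reduces to 0, so we have a Gröbner basis.
Inter-reduce: drop elements whose leading term is divisible by another's, tail-reduce, and make monic.
Reduced Gröbner basis: {a^2 + 3/2ab - a - 3/2b - 6, b^2 - 16}.

The lex basis is triangular: the last element involves only b. Solving b^2 - 16 = 0 gives b ∈ {-4, 4}; substituting each value into the earlier elements determines the remaining variables.
  b = -4: the earlier basis element becomes a^2 - 7a = 0, giving a = 0, 7 — points (0, -4), (7, -4).
  b = 4: the earlier basis element becomes a^2 + 5a - 12 = 0, giving a = -5/2 + sqrt(73)/2, -sqrt(73)/2 - 5/2 — points (-5/2 + sqrt(73)/2, 4), (-sqrt(73)/2 - 5/2, 4).
Substituting each solution back into the original system confirms all equations vanish.

{(0, -4), (7, -4), (-5/2 + sqrt(73)/2, 4), (-sqrt(73)/2 - 5/2, 4)}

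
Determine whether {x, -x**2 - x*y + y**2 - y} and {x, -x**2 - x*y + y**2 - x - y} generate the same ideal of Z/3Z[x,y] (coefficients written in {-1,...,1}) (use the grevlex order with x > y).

For a fixed monomial order, each ideal has a unique reduced Gröbner basis; comparing bases decides equality.
Buchberger on the first generating set:
f_1 = x, LT = x.
f_2 = -x**2 - x*y + y**2 - y, LT = x**2.

S(f_1,f_2): lcm = x**2. S = -x*y + y**2 - y.
  leading term x*y: subtract (-y)·f_1 from -x*y + y**2 - y → y**2 - y
  leading term y**2: no divisor's leading term divides it; move y**2 to the remainder.
  leading term y: no divisor's leading term divides it; move -y to the remainder.
  remainder y**2 - y ≠ 0; add g_3 = y**2 - y to the basis.

The other S-polynomials (S(f_1,g_3), S(f_2,g_3)) all reduce to 0 modulo the current basis, so we have a Gröbner basis.
Inter-reduce: drop elements whose leading term is divisible by another's, tail-reduce, and make monic.
Reduced Gröbner basis: {y**2 - y, x}.

Buchberger on the second generating set:
h_1 = x, LT = x.
h_2 = -x**2 - x*y + y**2 - x - y, LT = x**2.

S(h_1,h_2): lcm = x**2. S = -x*y + y**2 - x - y.
  leading term x*y: subtract (-y)·h_1 from -x*y + y**2 - x - y → y**2 - x - y
  leading term y**2: no divisor's leading term divides it; move y**2 to the remainder.
  leading term x: subtract (-1)·h_1 from -x - y → -y
  leading term y: no divisor's leading term divides it; move -y to the remainder.
  remainder y**2 - y ≠ 0; add k_3 = y**2 - y to the basis.

The other S-polynomials (S(h_1,k_3), S(h_2,k_3)) all reduce to 0 modulo the current basis, so we have a Gröbner basis.
Inter-reduce: drop elements whose leading term is divisible by another's, tail-reduce, and make monic.
Reduced Gröbner basis: {y**2 - y, x}.

The two bases agree; hence the ideals are identical.

Yes, the ideals are equal.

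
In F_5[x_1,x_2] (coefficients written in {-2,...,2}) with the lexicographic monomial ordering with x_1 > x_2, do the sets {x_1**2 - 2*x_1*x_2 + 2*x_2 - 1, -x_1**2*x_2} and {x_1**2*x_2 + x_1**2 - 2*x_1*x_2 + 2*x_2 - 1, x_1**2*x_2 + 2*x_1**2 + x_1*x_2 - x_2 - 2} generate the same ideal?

Yes, the ideals are equal.

Since reduced Gröbner bases are canonical representatives of ideals under a given ordering, it suffices to compute and compare them.
Buchberger on the first generating set:
f_1 = x_1**2 - 2*x_1*x_2 + 2*x_2 - 1, LT = x_1**2.
f_2 = -x_1**2*x_2, LT = x_1**2*x_2.

S(f_1,f_2): lcm = x_1**2*x_2. S = -2*x_1*x_2**2 + 2*x_2**2 - x_2.
  reduce S modulo (f_1, f_2):
  remainder -2*x_1*x_2**2 + 2*x_2**2 - x_2 ≠ 0; add g_3 = -2*x_1*x_2**2 + 2*x_2**2 - x_2 to the basis.

S(f_1,g_3): lcm = x_1**2*x_2**2. S = -2*x_1*x_2**3 + x_1*x_2**2 + 2*x_1*x_2 + 2*x_2**3 - x_2**2.
  reduce S modulo (f_1, f_2, g_3):
  remainder 2*x_1*x_2 + x_2**2 + 2*x_2 ≠ 0; add g_4 = 2*x_1*x_2 + x_2**2 + 2*x_2 to the basis.

S(g_3,g_4): lcm = x_1*x_2**2. S = 2*x_2**3 - 2*x_2**2 - 2*x_2.
  reduce S modulo (f_1, f_2, g_3, g_4):
  remainder 2*x_2**3 - 2*x_2**2 - 2*x_2 ≠ 0; add g_5 = 2*x_2**3 - 2*x_2**2 - 2*x_2 to the basis.

The other S-polynomials (S(f_2,g_3), S(f_1,g_4), S(f_2,g_4), S(f_1,g_5), S(f_2,g_5), S(g_3,g_5), S(g_4,g_5)) all reduce to 0 modulo the current basis, so we have a Gröbner basis.
Inter-reduce: drop elements whose leading term is divisible by another's, tail-reduce, and make monic.
Reduced Gröbner basis: {x_1**2 + x_2**2 - x_2 - 1, x_1*x_2 - 2*x_2**2 + x_2, x_2**3 - x_2**2 - x_2}.

Buchberger on the second generating set:
h_1 = x_1**2*x_2 + x_1**2 - 2*x_1*x_2 + 2*x_2 - 1, LT = x_1**2*x_2.
h_2 = x_1**2*x_2 + 2*x_1**2 + x_1*x_2 - x_2 - 2, LT = x_1**2*x_2.

S(h_1,h_2): lcm = x_1**2*x_2. S = -x_1**2 + 2*x_1*x_2 - 2*x_2 + 1.
  reduce S modulo (h_1, h_2):
  remainder -x_1**2 + 2*x_1*x_2 - 2*x_2 + 1 ≠ 0; add k_3 = -x_1**2 + 2*x_1*x_2 - 2*x_2 + 1 to the basis.

S(h_1,k_3): lcm = x_1**2*x_2. S = x_1**2 + 2*x_1*x_2**2 - 2*x_1*x_2 - 2*x_2**2 - 2*x_2 - 1.
  reduce S modulo (h_1, h_2, k_3):
  remainder 2*x_1*x_2**2 - 2*x_2**2 + x_2 ≠ 0; add k_4 = 2*x_1*x_2**2 - 2*x_2**2 + x_2 to the basis.

S(h_1,k_4): lcm = x_1**2*x_2**2. S = x_1**2*x_2 - x_1*x_2**2 + 2*x_1*x_2 + 2*x_2**2 - x_2.
  reduce S modulo (h_1, h_2, k_3, k_4):
  remainder 2*x_1*x_2 + x_2**2 + 2*x_2 ≠ 0; add k_5 = 2*x_1*x_2 + x_2**2 + 2*x_2 to the basis.

S(k_4,k_5): lcm = x_1*x_2**2. S = 2*x_2**3 - 2*x_2**2 - 2*x_2.
  reduce S modulo (h_1, h_2, k_3, k_4, k_5):
  remainder 2*x_2**3 - 2*x_2**2 - 2*x_2 ≠ 0; add k_6 = 2*x_2**3 - 2*x_2**2 - 2*x_2 to the basis.

The other S-polynomials (S(h_2,k_3), S(h_2,k_4), S(k_3,k_4), S(h_1,k_5), S(h_2,k_5), S(k_3,k_5), S(h_1,k_6), S(h_2,k_6), S(k_3,k_6), S(k_4,k_6), S(k_5,k_6)) all reduce to 0 modulo the current basis, so we have a Gröbner basis.
Inter-reduce: drop elements whose leading term is divisible by another's, tail-reduce, and make monic.
Reduced Gröbner basis: {x_1**2 + x_2**2 - x_2 - 1, x_1*x_2 - 2*x_2**2 + x_2, x_2**3 - x_2**2 - x_2}.

The two bases agree; hence the ideals are identical.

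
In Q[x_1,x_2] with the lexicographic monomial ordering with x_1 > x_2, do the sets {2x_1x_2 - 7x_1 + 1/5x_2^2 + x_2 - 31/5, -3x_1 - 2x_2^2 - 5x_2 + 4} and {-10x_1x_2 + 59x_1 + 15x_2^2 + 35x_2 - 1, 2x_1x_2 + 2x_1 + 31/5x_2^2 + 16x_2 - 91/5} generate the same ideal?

Equality of ideals is decidable: compute both reduced Gröbner bases (unique for the ordering) and check whether they agree.
Buchberger on the first generating set:
f_1 = 2x_1x_2 - 7x_1 + 1/5x_2^2 + x_2 - 31/5, LT = x_1x_2.
f_2 = -3x_1 - 2x_2^2 - 5x_2 + 4, LT = x_1.

S(f_1,f_2): lcm = x_1x_2. S = -7/2x_1 - 2/3x_2^3 - 47/30x_2^2 + 11/6x_2 - 31/10.
  leading term x_1: subtract (7/6)·f_2 from -7/2x_1 - 2/3x_2^3 - 47/30x_2^2 + 11/6x_2 - 31/10 → -2/3x_2^3 + 23/30x_2^2 + 23/3x_2 - 233/30
  leading term x_2^3: no divisor's leading term divides it; move -2/3x_2^3 to the remainder.
  leading term x_2^2: no divisor's leading term divides it; move 23/30x_2^2 to the remainder.
  leading term x_2: no divisor's leading term divides it; move 23/3x_2 to the remainder.
  leading term 1: no divisor's leading term divides it; move -233/30 to the remainder.
  remainder -2/3x_2^3 + 23/30x_2^2 + 23/3x_2 - 233/30 ≠ 0; add g_3 = -2/3x_2^3 + 23/30x_2^2 + 23/3x_2 - 233/30 to the basis.

The other S-polynomials (S(f_1,g_3), S(f_2,g_3)) all reduce to 0 modulo the current basis, so we have a Gröbner basis.
Inter-reduce: drop elements whose leading term is divisible by another's, tail-reduce, and make monic.
Reduced Gröbner basis: {x_1 + 2/3x_2^2 + 5/3x_2 - 4/3, x_2^3 - 23/20x_2^2 - 23/2x_2 + 233/20}.

Buchberger on the second generating set:
h_1 = -10x_1x_2 + 59x_1 + 15x_2^2 + 35x_2 - 1, LT = x_1x_2.
h_2 = 2x_1x_2 + 2x_1 + 31/5x_2^2 + 16x_2 - 91/5, LT = x_1x_2.

S(h_1,h_2): lcm = x_1x_2. S = -69/10x_1 - 23/5x_2^2 - 23/2x_2 + 46/5.
  leading term x_1: no divisor's leading term divides it; move -69/10x_1 to the remainder.
  leading term x_2^2: no divisor's leading term divides it; move -23/5x_2^2 to the remainder.
  leading term x_2: no divisor's leading term divides it; move -23/2x_2 to the remainder.
  leading term 1: no divisor's leading term divides it; move 46/5 to the remainder.
  remainder -69/10x_1 - 23/5x_2^2 - 23/2x_2 + 46/5 ≠ 0; add k_3 = -69/10x_1 - 23/5x_2^2 - 23/2x_2 + 46/5 to the basis.

S(h_1,k_3): lcm = x_1x_2. S = -59/10x_1 - 2/3x_2^3 - 19/6x_2^2 - 13/6x_2 + 1/10.
  leading term x_1: subtract (59/69)·k_3 from -59/10x_1 - 2/3x_2^3 - 19/6x_2^2 - 13/6x_2 + 1/10 → -2/3x_2^3 + 23/30x_2^2 + 23/3x_2 - 233/30
  leading term x_2^3: no divisor's leading term divides it; move -2/3x_2^3 to the remainder.
  leading term x_2^2: no divisor's leading term divides it; move 23/30x_2^2 to the remainder.
  leading term x_2: no divisor's leading term divides it; move 23/3x_2 to the remainder.
  leading term 1: no divisor's leading term divides it; move -233/30 to the remainder.
  remainder -2/3x_2^3 + 23/30x_2^2 + 23/3x_2 - 233/30 ≠ 0; add k_4 = -2/3x_2^3 + 23/30x_2^2 + 23/3x_2 - 233/30 to the basis.

The other S-polynomials (S(h_2,k_3), S(h_1,k_4), S(h_2,k_4), S(k_3,k_4)) all reduce to 0 modulo the current basis, so we have a Gröbner basis.
Inter-reduce: drop elements whose leading term is divisible by another's, tail-reduce, and make monic.
Reduced Gröbner basis: {x_1 + 2/3x_2^2 + 5/3x_2 - 4/3, x_2^3 - 23/20x_2^2 - 23/2x_2 + 233/20}.

The two bases agree; hence the ideals are identical.
The choice of monomial ordering does not affect the verdict — as long as both bases are computed under the same ordering, their equality decides ideal equality.

Yes, the ideals are equal.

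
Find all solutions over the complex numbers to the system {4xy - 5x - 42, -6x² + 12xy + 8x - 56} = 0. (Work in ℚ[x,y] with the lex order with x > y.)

Compute a lex Gröbner basis by Buchberger's algorithm.
f_1 = 4xy - 5x - 42, LT = xy.
f_2 = -6x² + 12xy + 8x - 56, LT = x².

S(f_1,f_2): lcm = x²y. S = -5/4x² + 2xy² + 4/3xy - 21/2x - 28/3y.
  reduce S modulo (f_1, f_2):
  remainder -21/2x + 35/3y + 77/3 ≠ 0; add h_3 = -21/2x + 35/3y + 77/3 to the basis.

S(f_1,h_3): lcm = xy. S = -5/4x + 10/9y² + 22/9y - 21/2.
  reduce S modulo (f_1, f_2, h_3):
  remainder 10/9y² + 19/18y - 122/9 ≠ 0; add h_4 = 10/9y² + 19/18y - 122/9 to the basis.

The other S-polynomials (S(f_2,h_3), S(f_1,h_4), S(f_2,h_4), S(h_3,h_4)) all reduce to 0 modulo the current basis, so we have a Gröbner basis.
Inter-reduce: drop elements whose leading term is divisible by another's, tail-reduce, and make monic.
Reduced Gröbner basis: {x - 10/9y - 22/9, y² + 19/20y - 61/5}.

Since the basis is lex-ordered, y² + 19/20y - 61/5 is univariate in y. Its roots are {-4, 61/20}. Back-substituting each root into the other basis elements fixes the other coordinates.
  y = -4: the earlier basis element becomes x + 2 = 0, giving x = -2 — point (-2, -4).
  y = 61/20: the earlier basis element becomes x - 35/6 = 0, giving x = 35/6 — point (35/6, 61/20).

{(-2, -4), (35/6, 61/20)}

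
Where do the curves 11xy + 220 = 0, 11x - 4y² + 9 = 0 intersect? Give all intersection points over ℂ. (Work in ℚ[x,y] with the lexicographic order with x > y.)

Compute a lex Gröbner basis by Buchberger's algorithm.
f_1 = 11xy + 220, LT = xy.
f_2 = 11x - 4y² + 9, LT = x.

S(f_1,f_2): lcm = xy. S = 4/11y³ - 9/11y + 20.
  leading term y³: no divisor's leading term divides it; move 4/11y³ to the remainder.
  leading term y: no divisor's leading term divides it; move -9/11y to the remainder.
  leading term 1: no divisor's leading term divides it; move 20 to the remainder.
  remainder 4/11y³ - 9/11y + 20 ≠ 0; add h_3 = 4/11y³ - 9/11y + 20 to the basis.

S(f_1,h_3): lcm = xy³. S = 9/4xy - 55x + 20y².
  leading term xy: subtract (9/44)·f_1 from 9/4xy - 55x + 20y² → -55x + 20y² - 45
  leading term x: subtract (-5)·f_2 from -55x + 20y² - 45 → 0
  remainder 0.

S(f_2,h_3): leading monomials are coprime, so the S-polynomial reduces to 0 (Buchberger's first criterion).
Every S-polynomial of the final basis reduces to 0, so we have a Gröbner basis.
Inter-reduce: drop elements whose leading term is divisible by another's, tail-reduce, and make monic.
Reduced Gröbner basis: {x - 4/11y² + 9/11, y³ - 9/4y + 55}.

The lex basis is triangular: the last element involves only y. Solving y³ - 9/4y + 55 = 0 gives y ∈ {-4, 2 - sqrt(39)*I/2, 2 + sqrt(39)*I/2}; substituting each value into the earlier elements determines the remaining variables.
  y = -4: the earlier basis element becomes x - 5 = 0, giving x = 5 — point (5, -4).
  y = 2 - sqrt(39)*I/2: the earlier basis element becomes x + 32/11 + 8*sqrt(39)*I/11 = 0, giving x = -32/11 - 8*sqrt(39)*I/11 — point (-32/11 - 8*sqrt(39)*I/11, 2 - sqrt(39)*I/2).
  y = 2 + sqrt(39)*I/2: the earlier basis element becomes x + 32/11 - 8*sqrt(39)*I/11 = 0, giving x = -32/11 + 8*sqrt(39)*I/11 — point (-32/11 + 8*sqrt(39)*I/11, 2 + sqrt(39)*I/2).

{(5, -4), (-32/11 - 8*sqrt(39)*I/11, 2 - sqrt(39)*I/2), (-32/11 + 8*sqrt(39)*I/11, 2 + sqrt(39)*I/2)}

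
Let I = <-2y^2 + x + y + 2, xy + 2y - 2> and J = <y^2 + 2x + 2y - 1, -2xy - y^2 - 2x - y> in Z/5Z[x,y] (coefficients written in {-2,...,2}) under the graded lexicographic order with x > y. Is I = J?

Two ideals are equal iff their reduced Gröbner bases coincide (the reduced basis is unique for a fixed ordering).
Buchberger on the first generating set:
f_1 = -2y^2 + x + y + 2, LT = y^2.
f_2 = xy + 2y - 2, LT = xy.

S(f_1,f_2): lcm = xy^2. S = 2x^2 + 2xy - 2y^2 - x + 2y.
  leading term x^2: no divisor's leading term divides it; move 2x^2 to the remainder.
  leading term xy: subtract (2)·f_2 from 2xy - 2y^2 - x + 2y → -2y^2 - x - 2y - 1
  leading term y^2: subtract (1)·f_1 from -2y^2 - x - 2y - 1 → -2x + 2y + 2
  leading term x: no divisor's leading term divides it; move -2x to the remainder.
  leading term y: no divisor's leading term divides it; move 2y to the remainder.
  leading term 1: no divisor's leading term divides it; move 2 to the remainder.
  remainder 2x^2 - 2x + 2y + 2 ≠ 0; add g_3 = 2x^2 - 2x + 2y + 2 to the basis.

The other S-polynomials (S(f_1,g_3), S(f_2,g_3)) all reduce to 0 modulo the current basis, so we have a Gröbner basis.
Inter-reduce: drop elements whose leading term is divisible by another's, tail-reduce, and make monic.
Reduced Gröbner basis: {x^2 - x + y + 1, xy + 2y - 2, y^2 + 2x + 2y - 1}.

Buchberger on the second generating set:
h_1 = y^2 + 2x + 2y - 1, LT = y^2.
h_2 = -2xy - y^2 - 2x - y, LT = xy.

S(h_1,h_2): lcm = xy^2. S = 2y^3 + 2x^2 + xy + 2y^2 - x.
  leading term y^3: subtract (2y)·h_1 from 2y^3 + 2x^2 + xy + 2y^2 - x → 2x^2 + 2xy - 2y^2 - x + 2y
  leading term x^2: no divisor's leading term divides it; move 2x^2 to the remainder.
  leading term xy: subtract (-1)·h_2 from 2xy - 2y^2 - x + 2y → 2y^2 + 2x + y
  leading term y^2: subtract (2)·h_1 from 2y^2 + 2x + y → -2x + 2y + 2
  leading term x: no divisor's leading term divides it; move -2x to the remainder.
  leading term y: no divisor's leading term divides it; move 2y to the remainder.
  leading term 1: no divisor's leading term divides it; move 2 to the remainder.
  remainder 2x^2 - 2x + 2y + 2 ≠ 0; add k_3 = 2x^2 - 2x + 2y + 2 to the basis.

The other S-polynomials (S(h_1,k_3), S(h_2,k_3)) all reduce to 0 modulo the current basis, so we have a Gröbner basis.
Inter-reduce: drop elements whose leading term is divisible by another's, tail-reduce, and make monic.
Reduced Gröbner basis: {x^2 - x + y + 1, xy + 2y - 2, y^2 + 2x + 2y - 1}.

The two bases agree; hence the ideals are identical.

Yes, the ideals are equal.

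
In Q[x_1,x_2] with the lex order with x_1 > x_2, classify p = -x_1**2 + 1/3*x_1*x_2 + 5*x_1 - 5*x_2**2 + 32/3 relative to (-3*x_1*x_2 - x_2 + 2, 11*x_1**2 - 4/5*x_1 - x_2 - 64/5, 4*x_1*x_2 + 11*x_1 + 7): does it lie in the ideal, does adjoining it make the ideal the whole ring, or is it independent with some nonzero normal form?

First compute the reduced Gröbner basis of I by Buchberger's algorithm.
f_1 = -3*x_1*x_2 - x_2 + 2, LT = x_1*x_2.
f_2 = 11*x_1**2 - 4/5*x_1 - x_2 - 64/5, LT = x_1**2.
f_3 = 4*x_1*x_2 + 11*x_1 + 7, LT = x_1*x_2.

S(f_1,f_2): lcm = x_1**2*x_2. S = 67/165*x_1*x_2 - 2/3*x_1 + 1/11*x_2**2 + 64/55*x_2.
  leading term x_1*x_2: subtract (-67/495)·f_1 from 67/165*x_1*x_2 - 2/3*x_1 + 1/11*x_2**2 + 64/55*x_2 → -2/3*x_1 + 1/11*x_2**2 + 509/495*x_2 + 134/495
  leading term x_1: no divisor's leading term divides it; move -2/3*x_1 to the remainder.
  leading term x_2**2: no divisor's leading term divides it; move 1/11*x_2**2 to the remainder.
  leading term x_2: no divisor's leading term divides it; move 509/495*x_2 to the remainder.
  leading term 1: no divisor's leading term divides it; move 134/495 to the remainder.
  remainder -2/3*x_1 + 1/11*x_2**2 + 509/495*x_2 + 134/495 ≠ 0; add h_4 = -2/3*x_1 + 1/11*x_2**2 + 509/495*x_2 + 134/495 to the basis.

S(f_1,f_3): lcm = x_1*x_2. S = -11/4*x_1 + 1/3*x_2 - 29/12.
  leading term x_1: subtract (33/8)·h_4 from -11/4*x_1 + 1/3*x_2 - 29/12 → -3/8*x_2**2 - 469/120*x_2 - 53/15
  leading term x_2**2: no divisor's leading term divides it; move -3/8*x_2**2 to the remainder.
  leading term x_2: no divisor's leading term divides it; move -469/120*x_2 to the remainder.
  leading term 1: no divisor's leading term divides it; move -53/15 to the remainder.
  remainder -3/8*x_2**2 - 469/120*x_2 - 53/15 ≠ 0; add h_5 = -3/8*x_2**2 - 469/120*x_2 - 53/15 to the basis.

S(f_2,f_3): lcm = x_1**2*x_2. S = -11/4*x_1**2 - 4/55*x_1*x_2 - 7/4*x_1 - 1/11*x_2**2 - 64/55*x_2.
  leading term x_1**2: subtract (-1/4)·f_2 from -11/4*x_1**2 - 4/55*x_1*x_2 - 7/4*x_1 - 1/11*x_2**2 - 64/55*x_2 → -4/55*x_1*x_2 - 39/20*x_1 - 1/11*x_2**2 - 311/220*x_2 - 16/5
  leading term x_1*x_2: subtract (4/165)·f_1 from -4/55*x_1*x_2 - 39/20*x_1 - 1/11*x_2**2 - 311/220*x_2 - 16/5 → -39/20*x_1 - 1/11*x_2**2 - 917/660*x_2 - 536/165
  leading term x_1: subtract (117/40)·h_4 from -39/20*x_1 - 1/11*x_2**2 - 917/660*x_2 - 536/165 → -157/440*x_2**2 - 29021/6600*x_2 - 13333/3300
  leading term x_2**2: subtract (157/165)·h_5 from -157/440*x_2**2 - 29021/6600*x_2 - 13333/3300 → -1343/1980*x_2 - 1343/1980
  leading term x_2: no divisor's leading term divides it; move -1343/1980*x_2 to the remainder.
  leading term 1: no divisor's leading term divides it; move -1343/1980 to the remainder.
  remainder -1343/1980*x_2 - 1343/1980 ≠ 0; add h_6 = -1343/1980*x_2 - 1343/1980 to the basis.

The other S-polynomials (S(f_1,h_4), S(f_2,h_4), S(f_3,h_4), S(f_1,h_5), S(f_2,h_5), S(f_3,h_5), S(h_4,h_5), S(f_1,h_6), S(f_2,h_6), S(f_3,h_6), S(h_4,h_6), S(h_5,h_6)) all reduce to 0 modulo the current basis, so we have a Gröbner basis.
Inter-reduce: drop elements whose leading term is divisible by another's, tail-reduce, and make monic.
Reduced Gröbner basis: {x_1 + 1, x_2 + 1}.
Label its elements g_1 = x_1 + 1, g_2 = x_2 + 1.

Reduce p = -x_1**2 + 1/3*x_1*x_2 + 5*x_1 - 5*x_2**2 + 32/3 modulo G:
  leading term x_1**2: subtract (-x_1)·g_1 from -x_1**2 + 1/3*x_1*x_2 + 5*x_1 - 5*x_2**2 + 32/3 → 1/3*x_1*x_2 + 6*x_1 - 5*x_2**2 + 32/3
  leading term x_1*x_2: subtract (1/3*x_2)·g_1 from 1/3*x_1*x_2 + 6*x_1 - 5*x_2**2 + 32/3 → 6*x_1 - 5*x_2**2 - 1/3*x_2 + 32/3
  leading term x_1: subtract (6)·g_1 from 6*x_1 - 5*x_2**2 - 1/3*x_2 + 32/3 → -5*x_2**2 - 1/3*x_2 + 14/3
  leading term x_2**2: subtract (-5*x_2)·g_2 from -5*x_2**2 - 1/3*x_2 + 14/3 → 14/3*x_2 + 14/3
  leading term x_2: subtract (14/3)·g_2 from 14/3*x_2 + 14/3 → 0
  normal form = 0.
Since the normal form is 0, p ∈ I.

-x_1**2 + 1/3*x_1*x_2 + 5*x_1 - 5*x_2**2 + 32/3 lies in I (it reduces to 0).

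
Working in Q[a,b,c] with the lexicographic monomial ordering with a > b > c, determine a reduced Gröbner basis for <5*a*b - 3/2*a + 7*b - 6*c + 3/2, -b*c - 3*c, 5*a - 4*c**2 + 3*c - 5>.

f_1 = 5*a*b - 3/2*a + 7*b - 6*c + 3/2, LT = a*b.
f_2 = -b*c - 3*c, LT = b*c.
f_3 = 5*a - 4*c**2 + 3*c - 5, LT = a.

S(f_1,f_2): lcm = a*b*c. S = -33/10*a*c + 7/5*b*c - 6/5*c**2 + 3/10*c.
  leading term a*c: subtract (-33/50*c)·f_3 from -33/10*a*c + 7/5*b*c - 6/5*c**2 + 3/10*c → 7/5*b*c - 66/25*c**3 + 39/50*c**2 - 3*c
  leading term b*c: subtract (-7/5)·f_2 from 7/5*b*c - 66/25*c**3 + 39/50*c**2 - 3*c → -66/25*c**3 + 39/50*c**2 - 36/5*c
  leading term c**3: no divisor's leading term divides it; move -66/25*c**3 to the remainder.
  leading term c**2: no divisor's leading term divides it; move 39/50*c**2 to the remainder.
  leading term c: no divisor's leading term divides it; move -36/5*c to the remainder.
  remainder -66/25*c**3 + 39/50*c**2 - 36/5*c ≠ 0; add g_4 = -66/25*c**3 + 39/50*c**2 - 36/5*c to the basis.

S(f_1,f_3): lcm = a*b. S = -3/10*a + 4/5*b*c**2 - 3/5*b*c + 12/5*b - 6/5*c + 3/10.
  leading term a: subtract (-3/50)·f_3 from -3/10*a + 4/5*b*c**2 - 3/5*b*c + 12/5*b - 6/5*c + 3/10 → 4/5*b*c**2 - 3/5*b*c + 12/5*b - 6/25*c**2 - 51/50*c
  leading term b*c**2: subtract (-4/5*c)·f_2 from 4/5*b*c**2 - 3/5*b*c + 12/5*b - 6/25*c**2 - 51/50*c → -3/5*b*c + 12/5*b - 66/25*c**2 - 51/50*c
  leading term b*c: subtract (3/5)·f_2 from -3/5*b*c + 12/5*b - 66/25*c**2 - 51/50*c → 12/5*b - 66/25*c**2 + 39/50*c
  leading term b: no divisor's leading term divides it; move 12/5*b to the remainder.
  leading term c**2: no divisor's leading term divides it; move -66/25*c**2 to the remainder.
  leading term c: no divisor's leading term divides it; move 39/50*c to the remainder.
  remainder 12/5*b - 66/25*c**2 + 39/50*c ≠ 0; add g_5 = 12/5*b - 66/25*c**2 + 39/50*c to the basis.

The other S-polynomials (S(f_2,f_3), S(f_1,g_4), S(f_2,g_4), S(f_3,g_4), S(f_1,g_5), S(f_2,g_5), S(f_3,g_5), S(g_4,g_5)) all reduce to 0 modulo the current basis, so we have a Gröbner basis.
Inter-reduce: drop elements whose leading term is divisible by another's, tail-reduce, and make monic.

G = {a - 4/5*c**2 + 3/5*c - 1, b - 11/10*c**2 + 13/40*c, c**3 - 13/44*c**2 + 30/11*c}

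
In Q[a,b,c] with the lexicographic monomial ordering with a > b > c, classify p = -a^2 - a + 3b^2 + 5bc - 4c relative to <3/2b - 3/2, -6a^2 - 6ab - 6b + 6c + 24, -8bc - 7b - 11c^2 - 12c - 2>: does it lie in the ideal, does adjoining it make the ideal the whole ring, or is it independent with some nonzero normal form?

-a^2 - a + 3b^2 + 5bc - 4c lies in I (it reduces to 0).

First compute the reduced Gröbner basis of I by Buchberger's algorithm.
f_1 = 3/2b - 3/2, LT = b.
f_2 = -6a^2 - 6ab - 6b + 6c + 24, LT = a^2.
f_3 = -8bc - 7b - 11c^2 - 12c - 2, LT = bc.

S(f_1,f_2): leading monomials are coprime, so the S-polynomial reduces to 0 (Buchberger's first criterion).
S(f_1,f_3): lcm = bc. S = -7/8b - 11/8c^2 - 5/2c - 1/4.
  leading term b: subtract (-7/12)·f_1 from -7/8b - 11/8c^2 - 5/2c - 1/4 → -11/8c^2 - 5/2c - 9/8
  leading term c^2: no divisor's leading term divides it; move -11/8c^2 to the remainder.
  leading term c: no divisor's leading term divides it; move -5/2c to the remainder.
  leading term 1: no divisor's leading term divides it; move -9/8 to the remainder.
  remainder -11/8c^2 - 5/2c - 9/8 ≠ 0; add h_4 = -11/8c^2 - 5/2c - 9/8 to the basis.

S(f_2,f_3): leading monomials are coprime, so the S-polynomial reduces to 0 (Buchberger's first criterion).
S(f_1,h_4): leading monomials are coprime, so the S-polynomial reduces to 0 (Buchberger's first criterion).
S(f_2,h_4): leading monomials are coprime, so the S-polynomial reduces to 0 (Buchberger's first criterion).
S(f_3,h_4): lcm = bc^2. S = -83/88bc - 9/11b + 11/8c^3 + 3/2c^2 + 1/4c.
  leading term bc: subtract (-83/132c)·f_1 from -83/88bc - 9/11b + 11/8c^3 + 3/2c^2 + 1/4c → -9/11b + 11/8c^3 + 3/2c^2 - 61/88c
  leading term b: subtract (-6/11)·f_1 from -9/11b + 11/8c^3 + 3/2c^2 - 61/88c → 11/8c^3 + 3/2c^2 - 61/88c - 9/11
  leading term c^3: subtract (-c)·h_4 from 11/8c^3 + 3/2c^2 - 61/88c - 9/11 → -c^2 - 20/11c - 9/11
  leading term c^2: subtract (8/11)·h_4 from -c^2 - 20/11c - 9/11 → 0
  remainder 0.

Every S-polynomial of the final basis reduces to 0, so we have a Gröbner basis.
Inter-reduce: drop elements whose leading term is divisible by another's, tail-reduce, and make monic.
Reduced Gröbner basis: {a^2 + a - c - 3, b - 1, c^2 + 20/11c + 9/11}.
Label its elements g_1 = a^2 + a - c - 3, g_2 = b - 1, g_3 = c^2 + 20/11c + 9/11.

Reduce p = -a^2 - a + 3b^2 + 5bc - 4c modulo G:
  leading term a^2: subtract (-1)·g_1 from -a^2 - a + 3b^2 + 5bc - 4c → 3b^2 + 5bc - 5c - 3
  leading term b^2: subtract (3b)·g_2 from 3b^2 + 5bc - 5c - 3 → 5bc + 3b - 5c - 3
  leading term bc: subtract (5c)·g_2 from 5bc + 3b - 5c - 3 → 3b - 3
  leading term b: subtract (3)·g_2 from 3b - 3 → 0
  normal form = 0.
Since the normal form is 0, p ∈ I.

The remainder on division by a Gröbner basis is unique — it is the normal form.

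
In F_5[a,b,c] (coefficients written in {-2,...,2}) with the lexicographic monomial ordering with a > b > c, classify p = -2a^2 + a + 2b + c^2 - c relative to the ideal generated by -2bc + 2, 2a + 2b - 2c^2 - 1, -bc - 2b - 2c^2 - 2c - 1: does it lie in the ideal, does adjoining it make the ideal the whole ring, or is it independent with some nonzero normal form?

-2a^2 + a + 2b + c^2 - c lies in I (it reduces to 0).

First compute the reduced Gröbner basis of I by Buchberger's algorithm.
f_1 = -2bc + 2, LT = bc.
f_2 = 2a + 2b - 2c^2 - 1, LT = a.
f_3 = -bc - 2b - 2c^2 - 2c - 1, LT = bc.

S(f_1,f_3): lcm = bc. S = -2b - 2c^2 - 2c - 2.
  reduce S modulo (f_1, f_2, f_3):
  remainder -2b - 2c^2 - 2c - 2 ≠ 0; add h_4 = -2b - 2c^2 - 2c - 2 to the basis.

S(f_1,h_4): lcm = bc. S = -c^3 - c^2 - c - 1.
  reduce S modulo (f_1, f_2, f_3, h_4):
  remainder -c^3 - c^2 - c - 1 ≠ 0; add h_5 = -c^3 - c^2 - c - 1 to the basis.

The other S-polynomials (S(f_1,f_2), S(f_2,f_3), S(f_2,h_4), S(f_3,h_4), S(f_1,h_5), S(f_2,h_5), S(f_3,h_5), S(h_4,h_5)) all reduce to 0 modulo the current basis, so we have a Gröbner basis.
Inter-reduce: drop elements whose leading term is divisible by another's, tail-reduce, and make monic.
Reduced Gröbner basis: {a - 2c^2 - c + 1, b + c^2 + c + 1, c^3 + c^2 + c + 1}.
Label its elements g_1 = a - 2c^2 - c + 1, g_2 = b + c^2 + c + 1, g_3 = c^3 + c^2 + c + 1.

Reduce p = -2a^2 + a + 2b + c^2 - c modulo G:
  leading term a^2: subtract (-2a)·g_1 from -2a^2 + a + 2b + c^2 - c → ac^2 - 2ac - 2a + 2b + c^2 - c
  leading term ac^2: subtract (c^2)·g_1 from ac^2 - 2ac - 2a + 2b + c^2 - c → -2ac - 2a + 2b + 2c^4 + c^3 - c
  leading term ac: subtract (-2c)·g_1 from -2ac - 2a + 2b + 2c^4 + c^3 - c → -2a + 2b + 2c^4 + 2c^3 - 2c^2 + c
  leading term a: subtract (-2)·g_1 from -2a + 2b + 2c^4 + 2c^3 - 2c^2 + c → 2b + 2c^4 + 2c^3 - c^2 - c + 2
  leading term b: subtract (2)·g_2 from 2b + 2c^4 + 2c^3 - c^2 - c + 2 → 2c^4 + 2c^3 + 2c^2 + 2c
  leading term c^4: subtract (2c)·g_3 from 2c^4 + 2c^3 + 2c^2 + 2c → 0
  normal form = 0.
Since the normal form is 0, p ∈ I.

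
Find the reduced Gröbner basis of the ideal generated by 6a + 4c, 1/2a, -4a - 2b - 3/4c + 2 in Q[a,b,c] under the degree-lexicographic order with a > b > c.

G = {a, b - 1, c}

f_1 = 6a + 4c, LT = a.
f_2 = 1/2a, LT = a.
f_3 = -4a - 2b - 3/4c + 2, LT = a.

S(f_1,f_2): lcm = a. S = 2/3c.
  leading term c: no divisor's leading term divides it; move 2/3c to the remainder.
  remainder 2/3c ≠ 0; add g_4 = 2/3c to the basis.

S(f_1,f_3): lcm = a. S = -1/2b + 23/48c + 1/2.
  leading term b: no divisor's leading term divides it; move -1/2b to the remainder.
  leading term c: subtract (23/32)·g_4 from 23/48c + 1/2 → 1/2
  leading term 1: no divisor's leading term divides it; move 1/2 to the remainder.
  remainder -1/2b + 1/2 ≠ 0; add g_5 = -1/2b + 1/2 to the basis.

S(f_2,f_3): lcm = a. S = -1/2b - 3/16c + 1/2.
  leading term b: subtract (1)·g_5 from -1/2b - 3/16c + 1/2 → -3/16c
  leading term c: subtract (-9/32)·g_4 from -3/16c → 0
  remainder 0.

S(f_1,g_4): leading monomials are coprime, so the S-polynomial reduces to 0 (Buchberger's first criterion).
S(f_2,g_4): leading monomials are coprime, so the S-polynomial reduces to 0 (Buchberger's first criterion).
S(f_3,g_4): leading monomials are coprime, so the S-polynomial reduces to 0 (Buchberger's first criterion).
S(f_1,g_5): leading monomials are coprime, so the S-polynomial reduces to 0 (Buchberger's first criterion).
S(f_2,g_5): leading monomials are coprime, so the S-polynomial reduces to 0 (Buchberger's first criterion).
S(f_3,g_5): leading monomials are coprime, so the S-polynomial reduces to 0 (Buchberger's first criterion).
S(g_4,g_5): leading monomials are coprime, so the S-polynomial reduces to 0 (Buchberger's first criterion).
Every S-polynomial of the final basis reduces to 0, so we have a Gröbner basis.
Inter-reduce: drop elements whose leading term is divisible by another's, tail-reduce, and make monic.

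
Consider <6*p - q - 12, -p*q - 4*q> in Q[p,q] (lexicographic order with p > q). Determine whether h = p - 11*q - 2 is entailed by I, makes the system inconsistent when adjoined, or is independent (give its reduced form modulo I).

p - 11*q - 2 is independent of I; its normal form modulo I is -65/6*q.

First compute the reduced Gröbner basis of I by Buchberger's algorithm.
f_1 = 6*p - q - 12, LT = p.
f_2 = -p*q - 4*q, LT = p*q.

S(f_1,f_2): lcm = p*q. S = -1/6*q**2 - 6*q.
  reduce S modulo (f_1, f_2):
  remainder -1/6*q**2 - 6*q ≠ 0; add k_3 = -1/6*q**2 - 6*q to the basis.

The other S-polynomials (S(f_1,k_3), S(f_2,k_3)) all reduce to 0 modulo the current basis, so we have a Gröbner basis.
Inter-reduce: drop elements whose leading term is divisible by another's, tail-reduce, and make monic.
Reduced Gröbner basis: {p - 1/6*q - 2, q**2 + 36*q}.
Label its elements g_1 = p - 1/6*q - 2, g_2 = q**2 + 36*q.

Reduce h = p - 11*q - 2 modulo G:
  leading term p: subtract (1)·g_1 from p - 11*q - 2 → -65/6*q
  leading term q: no divisor's leading term divides it; move -65/6*q to the remainder.
  normal form = -65/6*q.
The normal form is nonzero, so h ∉ I. Since h minus its normal form lies in I, I + (h) = I + (r) where r = -65/6*q; decide whether this ideal is the whole ring.
Run Buchberger on G together with r (pairs among the g_i already reduce to 0 since G is a Gröbner basis):
g_1 = p - 1/6*q - 2, LT = p.
g_2 = q**2 + 36*q, LT = q**2.
r = -65/6*q, LT = q.

The S-polynomials (S(g_1,g_2), S(g_1,r), S(g_2,r)) all reduce to 0 modulo the current basis, so we have a Gröbner basis.
Inter-reduce: drop elements whose leading term is divisible by another's, tail-reduce, and make monic.
Reduced Gröbner basis: {p - 2, q}.
The reduced Gröbner basis of I + (h) is {p - 2, q} ≠ {1}, a proper ideal, so the enlarged system stays consistent: h is independent of I, with normal form -65/6*q.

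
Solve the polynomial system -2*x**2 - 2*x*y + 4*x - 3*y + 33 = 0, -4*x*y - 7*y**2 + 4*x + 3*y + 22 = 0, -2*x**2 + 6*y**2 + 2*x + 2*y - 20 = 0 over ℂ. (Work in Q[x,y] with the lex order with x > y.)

Compute a lex Gröbner basis by Buchberger's algorithm.
f_1 = -2*x**2 - 2*x*y + 4*x - 3*y + 33, LT = x**2.
f_2 = -4*x*y + 4*x - 7*y**2 + 3*y + 22, LT = x*y.
f_3 = -2*x**2 + 2*x + 6*y**2 + 2*y - 20, LT = x**2.

S(f_1,f_2): lcm = x**2*y. S = x**2 - 3/4*x*y**2 - 5/4*x*y + 11/2*x + 3/2*y**2 - 33/2*y.
  reduce S modulo (f_1, f_2, f_3):
  remainder 9/2*x + 21/16*y**3 + 99/16*y**2 - 195/8*y ≠ 0; add h_4 = 9/2*x + 21/16*y**3 + 99/16*y**2 - 195/8*y to the basis.

S(f_1,f_3): lcm = x**2. S = x*y - x + 3*y**2 + 5/2*y - 53/2.
  reduce S modulo (f_1, f_2, f_3, h_4):
  remainder 5/4*y**2 + 13/4*y - 21 ≠ 0; add h_5 = 5/4*y**2 + 13/4*y - 21 to the basis.

S(f_1,h_4): lcm = x**2. S = -7/24*x*y**3 - 11/8*x*y**2 + 77/12*x*y - 2*x + 3/2*y - 33/2.
  reduce S modulo (f_1, f_2, f_3, h_4, h_5):
  remainder 40761/1000*y - 122283/1000 ≠ 0; add h_6 = 40761/1000*y - 122283/1000 to the basis.

The other S-polynomials (S(f_2,f_3), S(f_2,h_4), S(f_3,h_4), S(f_1,h_5), S(f_2,h_5), S(f_3,h_5), S(h_4,h_5), S(f_1,h_6), S(f_2,h_6), S(f_3,h_6), S(h_4,h_6), S(h_5,h_6)) all reduce to 0 modulo the current basis, so we have a Gröbner basis.
Inter-reduce: drop elements whose leading term is divisible by another's, tail-reduce, and make monic.
Reduced Gröbner basis: {x + 4, y - 3}.

Since the basis is lex-ordered, y - 3 is univariate in y. Its roots are {3}. Back-substituting each root into the other basis elements fixes the other coordinates.
  y = 3: the earlier basis element becomes x + 4 = 0, giving x = -4 — point (-4, 3).

{(-4, 3)}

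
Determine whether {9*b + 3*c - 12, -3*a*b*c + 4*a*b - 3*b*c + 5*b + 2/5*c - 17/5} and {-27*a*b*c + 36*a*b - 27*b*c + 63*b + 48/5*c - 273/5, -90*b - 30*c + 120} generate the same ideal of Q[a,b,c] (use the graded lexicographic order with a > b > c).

Equality of ideals is decidable: compute both reduced Gröbner bases (unique for the ordering) and check whether they agree.
Buchberger on the first generating set:
f_1 = 9*b + 3*c - 12, LT = b.
f_2 = -3*a*b*c + 4*a*b - 3*b*c + 5*b + 2/5*c - 17/5, LT = a*b*c.

S(f_1,f_2): lcm = a*b*c. S = 1/3*a*c**2 + 4/3*a*b - 4/3*a*c - b*c + 5/3*b + 2/15*c - 17/15.
  reduce S modulo (f_1, f_2):
  remainder 1/3*a*c**2 - 16/9*a*c + 1/3*c**2 + 16/9*a - 79/45*c + 49/45 ≠ 0; add g_3 = 1/3*a*c**2 - 16/9*a*c + 1/3*c**2 + 16/9*a - 79/45*c + 49/45 to the basis.

The other S-polynomials (S(f_1,g_3), S(f_2,g_3)) all reduce to 0 modulo the current basis, so we have a Gröbner basis.
Inter-reduce: drop elements whose leading term is divisible by another's, tail-reduce, and make monic.
Reduced Gröbner basis: {a*c**2 - 16/3*a*c + c**2 + 16/3*a - 79/15*c + 49/15, b + 1/3*c - 4/3}.

Buchberger on the second generating set:
h_1 = -27*a*b*c + 36*a*b - 27*b*c + 63*b + 48/5*c - 273/5, LT = a*b*c.
h_2 = -90*b - 30*c + 120, LT = b.

S(h_1,h_2): lcm = a*b*c. S = -1/3*a*c**2 - 4/3*a*b + 4/3*a*c + b*c - 7/3*b - 16/45*c + 91/45.
  reduce S modulo (h_1, h_2):
  remainder -1/3*a*c**2 + 16/9*a*c - 1/3*c**2 - 16/9*a + 79/45*c - 49/45 ≠ 0; add k_3 = -1/3*a*c**2 + 16/9*a*c - 1/3*c**2 - 16/9*a + 79/45*c - 49/45 to the basis.

The other S-polynomials (S(h_1,k_3), S(h_2,k_3)) all reduce to 0 modulo the current basis, so we have a Gröbner basis.
Inter-reduce: drop elements whose leading term is divisible by another's, tail-reduce, and make monic.
Reduced Gröbner basis: {a*c**2 - 16/3*a*c + c**2 + 16/3*a - 79/15*c + 49/15, b + 1/3*c - 4/3}.

These coincide, so the ideals are equal.

Yes, the ideals are equal.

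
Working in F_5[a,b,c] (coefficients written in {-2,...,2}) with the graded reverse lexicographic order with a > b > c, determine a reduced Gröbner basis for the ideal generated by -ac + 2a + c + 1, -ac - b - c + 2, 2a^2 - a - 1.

The reduced Gröbner basis is the canonical form of the ideal for this ordering.

f_1 = -ac + 2a + c + 1, LT = ac.
f_2 = -ac - b - c + 2, LT = ac.
f_3 = 2a^2 - a - 1, LT = a^2.

S(f_1,f_2): lcm = ac. S = -2a - b - 2c + 1.
  leading term a: no divisor's leading term divides it; move -2a to the remainder.
  leading term b: no divisor's leading term divides it; move -b to the remainder.
  leading term c: no divisor's leading term divides it; move -2c to the remainder.
  leading term 1: no divisor's leading term divides it; move 1 to the remainder.
  remainder -2a - b - 2c + 1 ≠ 0; add g_4 = -2a - b - 2c + 1 to the basis.

S(f_1,f_3): lcm = a^2c. S = -2a^2 + 2ac - a - 2c.
  leading term a^2: subtract (-1)·f_3 from -2a^2 + 2ac - a - 2c → 2ac - 2a - 2c - 1
  leading term ac: subtract (-2)·f_1 from 2ac - 2a - 2c - 1 → 2a + 1
  leading term a: subtract (-1)·g_4 from 2a + 1 → -b - 2c + 2
  leading term b: no divisor's leading term divides it; move -b to the remainder.
  leading term c: no divisor's leading term divides it; move -2c to the remainder.
  leading term 1: no divisor's leading term divides it; move 2 to the remainder.
  remainder -b - 2c + 2 ≠ 0; add g_5 = -b - 2c + 2 to the basis.

S(f_2,f_3): lcm = a^2c. S = ab - ac - 2a - 2c.
  leading term ab: subtract (2b)·g_4 from ab - ac - 2a - 2c → 2b^2 - ac - bc - 2a - 2b - 2c
  leading term b^2: subtract (-2b)·g_5 from 2b^2 - ac - bc - 2a - 2b - 2c → -ac - 2a + 2b - 2c
  leading term ac: subtract (1)·f_1 from -ac - 2a + 2b - 2c → a + 2b + 2c - 1
  leading term a: subtract (2)·g_4 from a + 2b + 2c - 1 → -b + c + 2
  leading term b: subtract (1)·g_5 from -b + c + 2 → -2c
  leading term c: no divisor's leading term divides it; move -2c to the remainder.
  remainder -2c ≠ 0; add g_6 = -2c to the basis.

The other S-polynomials (S(f_1,g_4), S(f_2,g_4), S(f_3,g_4), S(f_1,g_5), S(f_2,g_5), S(f_3,g_5), S(g_4,g_5), S(f_1,g_6), S(f_2,g_6), S(f_3,g_6), S(g_4,g_6), S(g_5,g_6)) all reduce to 0 modulo the current basis, so we have a Gröbner basis.
Inter-reduce: drop elements whose leading term is divisible by another's, tail-reduce, and make monic.

G = {a - 2, b - 2, c}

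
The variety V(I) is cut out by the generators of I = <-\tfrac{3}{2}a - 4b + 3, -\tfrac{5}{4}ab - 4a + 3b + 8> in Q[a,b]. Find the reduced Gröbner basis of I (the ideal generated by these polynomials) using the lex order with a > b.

f_1 = -\tfrac{3}{2}a - 4b + 3, LT = a.
f_2 = -\tfrac{5}{4}ab - 4a + 3b + 8, LT = ab.

S(f_1,f_2): lcm = ab. S = -\tfrac{16}{5}a + \tfrac{8}{3}b^{2} + \tfrac{2}{5}b + \tfrac{32}{5}.
  reduce S modulo (f_1, f_2):
  remainder \tfrac{8}{3}b^{2} + \tfrac{134}{15}b ≠ 0; add g_3 = \tfrac{8}{3}b^{2} + \tfrac{134}{15}b to the basis.

The other S-polynomials (S(f_1,g_3), S(f_2,g_3)) all reduce to 0 modulo the current basis, so we have a Gröbner basis.
Inter-reduce: drop elements whose leading term is divisible by another's, tail-reduce, and make monic.

G = {a + \tfrac{8}{3}b - 2, b^{2} + \tfrac{67}{20}b}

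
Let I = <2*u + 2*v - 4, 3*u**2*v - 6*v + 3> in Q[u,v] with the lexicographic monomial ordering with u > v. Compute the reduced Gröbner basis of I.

G = {u + v - 2, v**3 - 4*v**2 + 2*v + 1}

Buchberger's algorithm terminates because the ascending chain of leading-term ideals stabilizes.

f_1 = 2*u + 2*v - 4, LT = u.
f_2 = 3*u**2*v - 6*v + 3, LT = u**2*v.

S(f_1,f_2): lcm = u**2*v. S = u*v**2 - 2*u*v + 2*v - 1.
  leading term u*v**2: subtract (1/2*v**2)·f_1 from u*v**2 - 2*u*v + 2*v - 1 → -2*u*v - v**3 + 2*v**2 + 2*v - 1
  leading term u*v: subtract (-v)·f_1 from -2*u*v - v**3 + 2*v**2 + 2*v - 1 → -v**3 + 4*v**2 - 2*v - 1
  leading term v**3: no divisor's leading term divides it; move -v**3 to the remainder.
  leading term v**2: no divisor's leading term divides it; move 4*v**2 to the remainder.
  leading term v: no divisor's leading term divides it; move -2*v to the remainder.
  leading term 1: no divisor's leading term divides it; move -1 to the remainder.
  remainder -v**3 + 4*v**2 - 2*v - 1 ≠ 0; add g_3 = -v**3 + 4*v**2 - 2*v - 1 to the basis.

The other S-polynomials (S(f_1,g_3), S(f_2,g_3)) all reduce to 0 modulo the current basis, so we have a Gröbner basis.
Inter-reduce: drop elements whose leading term is divisible by another's, tail-reduce, and make monic.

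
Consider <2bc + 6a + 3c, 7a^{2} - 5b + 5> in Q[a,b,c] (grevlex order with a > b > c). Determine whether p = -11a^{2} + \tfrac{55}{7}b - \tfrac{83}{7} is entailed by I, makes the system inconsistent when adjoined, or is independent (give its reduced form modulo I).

Adjoining -11a^{2} + \tfrac{55}{7}b - \tfrac{83}{7} makes the ideal the whole ring: the system is inconsistent.

First compute the reduced Gröbner basis of I by Buchberger's algorithm.
f_1 = 2bc + 6a + 3c, LT = bc.
f_2 = 7a^{2} - 5b + 5, LT = a^{2}.

The S-polynomials (S(f_1,f_2)) all reduce to 0 modulo the current basis, so we have a Gröbner basis.
Inter-reduce: drop elements whose leading term is divisible by another's, tail-reduce, and make monic.
Reduced Gröbner basis: {a^{2} - \tfrac{5}{7}b + \tfrac{5}{7}, bc + 3a + \tfrac{3}{2}c}.
Label its elements g_1 = a^{2} - \tfrac{5}{7}b + \tfrac{5}{7}, g_2 = bc + 3a + \tfrac{3}{2}c.

Reduce p = -11a^{2} + \tfrac{55}{7}b - \tfrac{83}{7} modulo G:
  leading term a^{2}: subtract (-11)·g_1 from -11a^{2} + \tfrac{55}{7}b - \tfrac{83}{7} → -4
  leading term 1: no divisor's leading term divides it; move -4 to the remainder.
  normal form = -4.
The normal form is nonzero, so p ∉ I. Since p minus its normal form lies in I, I + (p) = I + (r) where r = -4; decide whether this ideal is the whole ring.
Here r = -4 is a nonzero constant, hence a unit: 1 ∈ I + (p), the Gröbner basis of I + (p) is {1}, and the enlarged system has no common solution — adjoining p is inconsistent.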